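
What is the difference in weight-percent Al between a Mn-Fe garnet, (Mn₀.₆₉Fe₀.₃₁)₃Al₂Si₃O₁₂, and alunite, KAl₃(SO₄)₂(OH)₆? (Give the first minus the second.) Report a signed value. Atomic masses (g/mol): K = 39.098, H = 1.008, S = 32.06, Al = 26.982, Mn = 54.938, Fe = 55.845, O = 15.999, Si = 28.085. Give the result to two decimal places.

M((Mn₀.₆₉Fe₀.₃₁)₃Al₂Si₃O₁₂) = 495.865 g/mol, so wt% Al = 53.964/495.865 × 100 = 10.88%.
M(KAl₃(SO₄)₂(OH)₆) = 414.198 g/mol, so wt% Al = 80.946/414.198 × 100 = 19.54%.
10.88 − 19.54 = -8.66 pp.

-8.66 percentage points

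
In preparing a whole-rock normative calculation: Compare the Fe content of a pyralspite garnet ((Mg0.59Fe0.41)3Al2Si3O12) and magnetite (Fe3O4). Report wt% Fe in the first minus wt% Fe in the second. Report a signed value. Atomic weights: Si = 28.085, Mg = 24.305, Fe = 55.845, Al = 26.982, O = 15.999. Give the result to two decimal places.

First mineral: 68.689 g Fe in 441.916 g formula = 15.54 wt% Fe.
Second mineral: 167.535 g Fe in 231.531 g formula = 72.36 wt% Fe.
15.54% − 72.36% gives a difference of -56.82 percentage points.

-56.82 percentage points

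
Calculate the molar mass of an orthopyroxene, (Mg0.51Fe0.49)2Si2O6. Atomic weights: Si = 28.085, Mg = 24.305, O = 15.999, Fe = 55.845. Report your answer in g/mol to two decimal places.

M = 1.02×24.305 + 0.98×55.845 + 2×28.085 + 6×15.999

231.68 g/mol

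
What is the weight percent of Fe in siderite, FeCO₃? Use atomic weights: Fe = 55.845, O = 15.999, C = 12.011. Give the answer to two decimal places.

M(FeCO₃) = 115.853 g/mol.
Fe contributes 1 × 55.845 = 55.845 g per mole.
55.845/115.853 = 0.4820 → 48.20%.

48.20 weight percent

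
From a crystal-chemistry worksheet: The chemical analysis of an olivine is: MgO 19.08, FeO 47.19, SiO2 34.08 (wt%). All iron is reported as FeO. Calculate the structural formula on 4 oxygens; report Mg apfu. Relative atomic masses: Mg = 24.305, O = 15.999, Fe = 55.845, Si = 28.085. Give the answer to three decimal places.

0.836 Mg apfu

19.08 wt% MgO ÷ 40.304 g/mol = 0.47340 mol, giving 0.47340 Mg and 0.47340 O.
47.19 wt% FeO ÷ 71.844 g/mol = 0.65684 mol, giving 0.65684 Fe and 0.65684 O.
34.08 wt% SiO2 ÷ 60.083 g/mol = 0.56722 mol, giving 0.56722 Si and 1.13444 O.
Oxygen sums to 2.26468; scaling by 4/2.26468 = 1.76625 puts the formula on 4 O.
Mg: 0.47340 × 1.76625 = 0.836 atoms per formula unit.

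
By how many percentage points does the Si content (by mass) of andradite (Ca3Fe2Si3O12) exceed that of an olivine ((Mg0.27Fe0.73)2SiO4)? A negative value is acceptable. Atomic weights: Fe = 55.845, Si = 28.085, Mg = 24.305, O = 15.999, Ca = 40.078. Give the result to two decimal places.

Si in Ca3Fe2Si3O12: molar mass 508.167 g/mol; 3×28.085 = 84.255 g → 16.58 wt%.
Si in (Mg0.27Fe0.73)2SiO4: molar mass 186.739 g/mol; 1×28.085 = 28.085 g → 15.04 wt%.
Difference = 16.58 − 15.04 = 1.54 percentage points.

1.54 percentage points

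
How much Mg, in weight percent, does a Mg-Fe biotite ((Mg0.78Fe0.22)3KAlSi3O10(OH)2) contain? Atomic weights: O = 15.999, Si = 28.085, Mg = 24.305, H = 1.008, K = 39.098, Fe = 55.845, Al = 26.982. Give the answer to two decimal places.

12.98 weight percent

M((Mg0.78Fe0.22)3KAlSi3O10(OH)2) = 438.070 g/mol.
Mg contributes 2.34 × 24.305 = 56.874 g per mole.
56.874/438.070 = 0.1298 → 12.98%.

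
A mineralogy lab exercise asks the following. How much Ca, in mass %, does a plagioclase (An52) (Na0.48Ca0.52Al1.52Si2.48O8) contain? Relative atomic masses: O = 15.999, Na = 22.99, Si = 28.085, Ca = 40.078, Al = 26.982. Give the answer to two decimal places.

Formula mass = 0.48·22.99 + 0.52·40.078 + 1.52·26.982 + 2.48·28.085 + 8·15.999 = 270.531 g/mol, of which 20.841 g is Ca.
So Ca makes up 20.841/270.531 = 0.0770 of the mass, i.e. 7.70%.

7.70 mass %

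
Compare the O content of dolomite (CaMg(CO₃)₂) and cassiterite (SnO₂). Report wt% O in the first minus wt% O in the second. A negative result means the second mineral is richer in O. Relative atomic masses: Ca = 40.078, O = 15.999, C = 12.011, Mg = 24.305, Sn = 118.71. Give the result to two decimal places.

30.83 percentage points

O in CaMg(CO₃)₂: molar mass 184.399 g/mol; 6×15.999 = 95.994 g → 52.06 wt%.
O in SnO₂: molar mass 150.708 g/mol; 2×15.999 = 31.998 g → 21.23 wt%.
Difference = 52.06 − 21.23 = 30.83 percentage points.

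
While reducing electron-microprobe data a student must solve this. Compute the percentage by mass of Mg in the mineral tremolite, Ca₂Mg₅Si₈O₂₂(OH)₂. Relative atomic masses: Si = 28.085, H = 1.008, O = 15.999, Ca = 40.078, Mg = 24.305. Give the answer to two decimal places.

14.96 weight percent

Molar mass of Ca₂Mg₅Si₈O₂₂(OH)₂: 2*40.078 + 5*24.305 + 8*28.085 + 24*15.999 + 2*1.008 = 812.353 g/mol.
Mass of Mg per formula unit: 5 × 24.305 = 121.525 g.
Weight fraction Mg = 121.525 / 812.353 = 0.1496.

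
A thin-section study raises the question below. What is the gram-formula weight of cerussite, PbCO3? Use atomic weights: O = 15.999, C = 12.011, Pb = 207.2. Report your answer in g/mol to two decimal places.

267.21 g/mol

M = 1×207.2 + 1×12.011 + 3×15.999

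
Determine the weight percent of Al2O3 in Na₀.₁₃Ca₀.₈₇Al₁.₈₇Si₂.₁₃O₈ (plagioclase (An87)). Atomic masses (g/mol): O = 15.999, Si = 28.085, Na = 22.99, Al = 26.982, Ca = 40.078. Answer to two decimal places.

Formula mass = 276.126 g/mol.
1.87 Al → 0.9350 mol Al2O3 per formula unit; M(Al2O3) = 101.961, so Al2O3 mass = 95.334 g.
95.334/276.126 × 100 = 34.53 wt%.

34.53 wt%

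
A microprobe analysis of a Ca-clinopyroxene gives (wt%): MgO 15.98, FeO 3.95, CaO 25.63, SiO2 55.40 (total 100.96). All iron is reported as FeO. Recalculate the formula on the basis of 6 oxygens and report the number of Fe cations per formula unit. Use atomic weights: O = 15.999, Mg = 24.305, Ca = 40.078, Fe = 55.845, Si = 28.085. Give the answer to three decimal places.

0.120 Fe apfu

MgO: 15.98/40.304 = 0.39649 mol → 0.39649 mol Mg, 0.39649 mol O.
FeO: 3.95/71.844 = 0.05498 mol → 0.05498 mol Fe, 0.05498 mol O.
CaO: 25.63/56.077 = 0.45705 mol → 0.45705 mol Ca, 0.45705 mol O.
SiO2: 55.40/60.083 = 0.92206 mol → 0.92206 mol Si, 1.84412 mol O.
Total oxygen = 2.75264 mol. Normalization factor = 6/2.75264 = 2.17973.
Fe per 6 O = 0.05498 × 2.17973 = 0.120.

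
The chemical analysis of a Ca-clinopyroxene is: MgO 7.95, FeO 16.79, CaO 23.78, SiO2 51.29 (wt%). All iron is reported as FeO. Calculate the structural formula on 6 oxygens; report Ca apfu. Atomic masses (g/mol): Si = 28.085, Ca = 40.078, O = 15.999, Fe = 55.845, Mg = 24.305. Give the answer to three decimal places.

MgO: 7.95/40.304 = 0.19725 mol → 0.19725 mol Mg, 0.19725 mol O.
FeO: 16.79/71.844 = 0.23370 mol → 0.23370 mol Fe, 0.23370 mol O.
CaO: 23.78/56.077 = 0.42406 mol → 0.42406 mol Ca, 0.42406 mol O.
SiO2: 51.29/60.083 = 0.85365 mol → 0.85365 mol Si, 1.70730 mol O.
Total oxygen = 2.56231 mol. Normalization factor = 6/2.56231 = 2.34164.
Ca per 6 O = 0.42406 × 2.34164 = 0.993.

0.993 Ca apfu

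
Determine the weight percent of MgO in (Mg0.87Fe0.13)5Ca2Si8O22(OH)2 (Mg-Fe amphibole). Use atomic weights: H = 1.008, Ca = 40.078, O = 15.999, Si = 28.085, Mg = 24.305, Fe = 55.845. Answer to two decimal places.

Formula mass = 832.854 g/mol.
4.35 Mg → 4.3500 mol MgO per formula unit; M(MgO) = 40.304, so MgO mass = 175.322 g.
175.322/832.854 × 100 = 21.05 wt%.

21.05 wt%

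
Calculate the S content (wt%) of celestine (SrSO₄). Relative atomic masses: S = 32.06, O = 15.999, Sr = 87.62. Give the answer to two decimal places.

Molar mass of SrSO₄: 1·87.62 + 1·32.06 + 4·15.999 = 183.676 g/mol.
Mass of S per formula unit: 1 × 32.06 = 32.060 g.
Weight fraction S = 32.060 / 183.676 = 0.1745.

17.45 wt%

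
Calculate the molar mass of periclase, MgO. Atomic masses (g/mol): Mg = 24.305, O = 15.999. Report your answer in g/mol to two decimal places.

M = 1*24.305 + 1*15.999

40.30 g/mol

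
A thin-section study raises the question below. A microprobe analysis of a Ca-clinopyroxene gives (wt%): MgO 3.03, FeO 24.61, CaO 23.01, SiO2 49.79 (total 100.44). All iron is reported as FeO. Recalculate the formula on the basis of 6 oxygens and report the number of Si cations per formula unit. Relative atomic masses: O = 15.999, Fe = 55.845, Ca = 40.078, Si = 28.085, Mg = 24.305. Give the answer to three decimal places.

MgO: 3.03/40.304 = 0.07518 mol → 0.07518 mol Mg, 0.07518 mol O.
FeO: 24.61/71.844 = 0.34255 mol → 0.34255 mol Fe, 0.34255 mol O.
CaO: 23.01/56.077 = 0.41033 mol → 0.41033 mol Ca, 0.41033 mol O.
SiO2: 49.79/60.083 = 0.82869 mol → 0.82869 mol Si, 1.65738 mol O.
Total oxygen = 2.48544 mol. Normalization factor = 6/2.48544 = 2.41406.
Si per 6 O = 0.82869 × 2.41406 = 2.001.

2.001 Si apfu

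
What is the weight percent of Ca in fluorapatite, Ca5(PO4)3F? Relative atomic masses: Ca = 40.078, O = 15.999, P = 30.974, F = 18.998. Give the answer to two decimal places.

Formula mass = 5·40.078 + 3·30.974 + 12·15.999 + 1·18.998 = 504.298 g/mol, of which 200.390 g is Ca.
So Ca makes up 200.390/504.298 = 0.3974 of the mass, i.e. 39.74%.

39.74 mass %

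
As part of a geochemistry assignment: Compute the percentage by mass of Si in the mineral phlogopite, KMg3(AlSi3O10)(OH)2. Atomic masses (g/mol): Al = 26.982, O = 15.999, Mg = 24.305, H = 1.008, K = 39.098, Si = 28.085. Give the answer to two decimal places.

Molar mass of KMg3(AlSi3O10)(OH)2: 1·39.098 + 3·24.305 + 1·26.982 + 3·28.085 + 12·15.999 + 2·1.008 = 417.254 g/mol.
Mass of Si per formula unit: 3 × 28.085 = 84.255 g.
Weight fraction Si = 84.255 / 417.254 = 0.2019.

20.19 weight percent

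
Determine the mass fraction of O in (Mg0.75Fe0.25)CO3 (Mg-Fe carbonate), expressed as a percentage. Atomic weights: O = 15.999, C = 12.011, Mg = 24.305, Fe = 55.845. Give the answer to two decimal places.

Formula mass = 0.75·24.305 + 0.25·55.845 + 1·12.011 + 3·15.999 = 92.198 g/mol, of which 47.997 g is O.
So O makes up 47.997/92.198 = 0.5206 of the mass, i.e. 52.06%.

52.06 wt%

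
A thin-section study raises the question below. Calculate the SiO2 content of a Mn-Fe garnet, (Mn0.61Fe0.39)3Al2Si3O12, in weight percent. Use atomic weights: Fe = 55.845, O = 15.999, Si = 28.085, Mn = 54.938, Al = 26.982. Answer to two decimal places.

36.33 wt%

Molar mass of (Mn0.61Fe0.39)3Al2Si3O12 = 1.83×54.938 + 1.17×55.845 + 2×26.982 + 3×28.085 + 12×15.999 = 496.082 g/mol.
Each formula unit contains 3 Si, equivalent to 3/1 = 3.0000 mol SiO2.
M(SiO2) = 1×28.085 + 2×15.999 = 60.083 g/mol.
Mass of SiO2 per formula unit = 3.0000 × 60.083 = 180.249 g.
SiO2 wt% = 180.249 / 496.082 × 100 = 36.33%.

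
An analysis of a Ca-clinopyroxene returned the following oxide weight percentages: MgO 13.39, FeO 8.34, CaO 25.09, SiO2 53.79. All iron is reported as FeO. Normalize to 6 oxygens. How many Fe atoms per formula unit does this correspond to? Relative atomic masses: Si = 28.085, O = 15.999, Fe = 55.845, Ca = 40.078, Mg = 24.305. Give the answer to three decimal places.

0.259 Fe apfu

MgO (M=40.304): mol = 0.33223; Mg = 0.33223, O = 0.33223.
FeO (M=71.844): mol = 0.11608; Fe = 0.11608, O = 0.11608.
CaO (M=56.077): mol = 0.44742; Ca = 0.44742, O = 0.44742.
SiO2 (M=60.083): mol = 0.89526; Si = 0.89526, O = 1.79052.
ΣO = 2.68625; factor = 6/ΣO = 2.23360.
Fe apfu = 0.11608 × 2.23360 = 0.259.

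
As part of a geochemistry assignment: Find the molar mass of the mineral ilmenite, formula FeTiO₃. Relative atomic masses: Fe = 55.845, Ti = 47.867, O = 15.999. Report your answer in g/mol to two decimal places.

Fe: 1 × 55.845 = 55.8450
Ti: 1 × 47.867 = 47.8670
O: 3 × 15.999 = 47.9970
Summing the contributions gives the formula mass.

151.71 g/mol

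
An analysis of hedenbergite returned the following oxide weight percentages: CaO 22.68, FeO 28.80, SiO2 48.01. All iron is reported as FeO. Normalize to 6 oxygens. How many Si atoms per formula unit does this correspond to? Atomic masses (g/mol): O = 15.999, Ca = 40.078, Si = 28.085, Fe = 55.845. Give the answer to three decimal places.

CaO: 22.68/56.077 = 0.40444 mol → 0.40444 mol Ca, 0.40444 mol O.
FeO: 28.80/71.844 = 0.40087 mol → 0.40087 mol Fe, 0.40087 mol O.
SiO2: 48.01/60.083 = 0.79906 mol → 0.79906 mol Si, 1.59812 mol O.
Total oxygen = 2.40343 mol. Normalization factor = 6/2.40343 = 2.49643.
Si per 6 O = 0.79906 × 2.49643 = 1.995.

1.995 Si apfu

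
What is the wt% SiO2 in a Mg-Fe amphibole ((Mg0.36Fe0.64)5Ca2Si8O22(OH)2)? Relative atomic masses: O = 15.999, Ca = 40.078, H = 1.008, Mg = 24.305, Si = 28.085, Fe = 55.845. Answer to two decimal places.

52.63 wt%

Molar mass of (Mg0.36Fe0.64)5Ca2Si8O22(OH)2 = 1.80×24.305 + 3.20×55.845 + 2×40.078 + 8×28.085 + 24×15.999 + 2×1.008 = 913.281 g/mol.
Each formula unit contains 8 Si, equivalent to 8/1 = 8.0000 mol SiO2.
M(SiO2) = 1×28.085 + 2×15.999 = 60.083 g/mol.
Mass of SiO2 per formula unit = 8.0000 × 60.083 = 480.664 g.
SiO2 wt% = 480.664 / 913.281 × 100 = 52.63%.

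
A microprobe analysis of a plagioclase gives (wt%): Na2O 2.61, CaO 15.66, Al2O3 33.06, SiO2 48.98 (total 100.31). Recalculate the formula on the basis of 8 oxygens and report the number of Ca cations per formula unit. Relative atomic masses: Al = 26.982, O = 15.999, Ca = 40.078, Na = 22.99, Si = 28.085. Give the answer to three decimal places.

2.61 wt% Na2O ÷ 61.979 g/mol = 0.04211 mol, giving 0.08422 Na and 0.04211 O.
15.66 wt% CaO ÷ 56.077 g/mol = 0.27926 mol, giving 0.27926 Ca and 0.27926 O.
33.06 wt% Al2O3 ÷ 101.961 g/mol = 0.32424 mol, giving 0.64848 Al and 0.97272 O.
48.98 wt% SiO2 ÷ 60.083 g/mol = 0.81521 mol, giving 0.81521 Si and 1.63042 O.
Oxygen sums to 2.92451; scaling by 8/2.92451 = 2.73550 puts the formula on 8 O.
Ca: 0.27926 × 2.73550 = 0.764 atoms per formula unit.

0.764 Ca apfu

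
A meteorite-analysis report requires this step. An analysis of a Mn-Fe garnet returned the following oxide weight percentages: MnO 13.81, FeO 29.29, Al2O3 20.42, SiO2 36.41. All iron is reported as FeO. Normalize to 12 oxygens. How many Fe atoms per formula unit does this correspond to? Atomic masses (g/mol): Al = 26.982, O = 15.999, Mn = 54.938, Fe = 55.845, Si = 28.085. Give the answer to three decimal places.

13.81 wt% MnO ÷ 70.937 g/mol = 0.19468 mol, giving 0.19468 Mn and 0.19468 O.
29.29 wt% FeO ÷ 71.844 g/mol = 0.40769 mol, giving 0.40769 Fe and 0.40769 O.
20.42 wt% Al2O3 ÷ 101.961 g/mol = 0.20027 mol, giving 0.40054 Al and 0.60081 O.
36.41 wt% SiO2 ÷ 60.083 g/mol = 0.60600 mol, giving 0.60600 Si and 1.21200 O.
Oxygen sums to 2.41518; scaling by 12/2.41518 = 4.96857 puts the formula on 12 O.
Fe: 0.40769 × 4.96857 = 2.026 atoms per formula unit.

2.026 Fe apfu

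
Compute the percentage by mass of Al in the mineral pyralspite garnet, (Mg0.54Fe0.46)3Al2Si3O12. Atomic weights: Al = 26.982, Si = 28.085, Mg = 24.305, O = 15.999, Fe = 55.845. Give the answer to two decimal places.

12.08 mass %

M((Mg0.54Fe0.46)3Al2Si3O12) = 446.647 g/mol.
Al contributes 2 × 26.982 = 53.964 g per mole.
53.964/446.647 = 0.1208 → 12.08%.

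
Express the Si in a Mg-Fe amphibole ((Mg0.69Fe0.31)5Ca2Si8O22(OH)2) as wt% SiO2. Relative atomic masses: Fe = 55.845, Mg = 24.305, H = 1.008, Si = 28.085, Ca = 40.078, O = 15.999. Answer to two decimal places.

Molar mass of (Mg0.69Fe0.31)5Ca2Si8O22(OH)2 = 3.45×24.305 + 1.55×55.845 + 2×40.078 + 8×28.085 + 24×15.999 + 2×1.008 = 861.240 g/mol.
Each formula unit contains 8 Si, equivalent to 8/1 = 8.0000 mol SiO2.
M(SiO2) = 1×28.085 + 2×15.999 = 60.083 g/mol.
Mass of SiO2 per formula unit = 8.0000 × 60.083 = 480.664 g.
SiO2 wt% = 480.664 / 861.240 × 100 = 55.81%.

55.81 wt%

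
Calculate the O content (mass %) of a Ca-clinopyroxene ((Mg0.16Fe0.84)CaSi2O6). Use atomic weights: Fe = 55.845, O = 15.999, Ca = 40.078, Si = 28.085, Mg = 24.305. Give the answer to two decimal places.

Molar mass of (Mg0.16Fe0.84)CaSi2O6: 0.16×24.305 + 0.84×55.845 + 1×40.078 + 2×28.085 + 6×15.999 = 243.041 g/mol.
Mass of O per formula unit: 6 × 15.999 = 95.994 g.
Weight fraction O = 95.994 / 243.041 = 0.3950.

39.50 mass %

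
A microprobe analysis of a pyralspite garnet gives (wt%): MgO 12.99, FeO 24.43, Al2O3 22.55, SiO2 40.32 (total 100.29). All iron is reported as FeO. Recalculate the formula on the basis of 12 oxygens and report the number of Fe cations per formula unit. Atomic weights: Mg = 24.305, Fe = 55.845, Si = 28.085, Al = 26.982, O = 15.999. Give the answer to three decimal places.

1.529 Fe apfu

MgO: 12.99/40.304 = 0.32230 mol → 0.32230 mol Mg, 0.32230 mol O.
FeO: 24.43/71.844 = 0.34004 mol → 0.34004 mol Fe, 0.34004 mol O.
Al2O3: 22.55/101.961 = 0.22116 mol → 0.44232 mol Al, 0.66348 mol O.
SiO2: 40.32/60.083 = 0.67107 mol → 0.67107 mol Si, 1.34214 mol O.
Total oxygen = 2.66796 mol. Normalization factor = 12/2.66796 = 4.49782.
Fe per 12 O = 0.34004 × 4.49782 = 1.529.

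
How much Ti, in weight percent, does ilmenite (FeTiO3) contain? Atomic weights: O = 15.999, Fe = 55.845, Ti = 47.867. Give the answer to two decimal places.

31.55 weight percent

Molar mass of FeTiO3: 1·55.845 + 1·47.867 + 3·15.999 = 151.709 g/mol.
Mass of Ti per formula unit: 1 × 47.867 = 47.867 g.
Weight fraction Ti = 47.867 / 151.709 = 0.3155.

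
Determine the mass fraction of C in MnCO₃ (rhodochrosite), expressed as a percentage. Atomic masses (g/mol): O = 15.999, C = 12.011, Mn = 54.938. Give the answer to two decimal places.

M(MnCO₃) = 114.946 g/mol.
C contributes 1 × 12.011 = 12.011 g per mole.
12.011/114.946 = 0.1045 → 10.45%.

10.45 weight percent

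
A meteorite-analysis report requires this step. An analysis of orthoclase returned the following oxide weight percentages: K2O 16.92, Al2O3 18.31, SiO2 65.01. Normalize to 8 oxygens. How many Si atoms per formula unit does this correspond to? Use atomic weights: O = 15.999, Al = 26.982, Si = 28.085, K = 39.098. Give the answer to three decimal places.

3.003 Si apfu

K2O (M=94.195): mol = 0.17963; K = 0.35926, O = 0.17963.
Al2O3 (M=101.961): mol = 0.17958; Al = 0.35916, O = 0.53874.
SiO2 (M=60.083): mol = 1.08200; Si = 1.08200, O = 2.16400.
ΣO = 2.88237; factor = 8/ΣO = 2.77549.
Si apfu = 1.08200 × 2.77549 = 3.003.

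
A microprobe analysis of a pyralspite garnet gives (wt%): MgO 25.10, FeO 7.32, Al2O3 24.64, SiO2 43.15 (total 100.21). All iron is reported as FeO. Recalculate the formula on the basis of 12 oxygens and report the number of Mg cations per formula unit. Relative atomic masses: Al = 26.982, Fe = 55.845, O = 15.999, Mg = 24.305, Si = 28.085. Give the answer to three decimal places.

2.589 Mg apfu

MgO (M=40.304): mol = 0.62277; Mg = 0.62277, O = 0.62277.
FeO (M=71.844): mol = 0.10189; Fe = 0.10189, O = 0.10189.
Al2O3 (M=101.961): mol = 0.24166; Al = 0.48332, O = 0.72498.
SiO2 (M=60.083): mol = 0.71817; Si = 0.71817, O = 1.43634.
ΣO = 2.88598; factor = 12/ΣO = 4.15803.
Mg apfu = 0.62277 × 4.15803 = 2.589.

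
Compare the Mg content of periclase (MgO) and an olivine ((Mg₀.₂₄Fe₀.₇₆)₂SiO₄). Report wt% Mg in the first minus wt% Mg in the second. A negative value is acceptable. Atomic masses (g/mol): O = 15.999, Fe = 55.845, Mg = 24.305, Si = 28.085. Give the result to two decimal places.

54.12 percentage points

First mineral: 24.305 g Mg in 40.304 g formula = 60.30 wt% Mg.
Second mineral: 11.666 g Mg in 188.632 g formula = 6.18 wt% Mg.
60.30% − 6.18% gives a difference of 54.12 percentage points.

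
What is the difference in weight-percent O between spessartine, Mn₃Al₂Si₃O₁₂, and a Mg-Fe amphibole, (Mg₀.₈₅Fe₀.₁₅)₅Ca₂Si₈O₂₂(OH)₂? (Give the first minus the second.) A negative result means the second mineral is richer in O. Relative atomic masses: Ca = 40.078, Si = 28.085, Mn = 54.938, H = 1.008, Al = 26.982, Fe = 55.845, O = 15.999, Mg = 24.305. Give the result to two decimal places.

M(Mn₃Al₂Si₃O₁₂) = 495.021 g/mol, so wt% O = 191.988/495.021 × 100 = 38.78%.
M((Mg₀.₈₅Fe₀.₁₅)₅Ca₂Si₈O₂₂(OH)₂) = 836.008 g/mol, so wt% O = 383.976/836.008 × 100 = 45.93%.
38.78 − 45.93 = -7.15 pp.

-7.15 percentage points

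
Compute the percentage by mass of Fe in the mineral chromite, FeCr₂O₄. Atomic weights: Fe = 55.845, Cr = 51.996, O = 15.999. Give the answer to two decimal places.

24.95 weight percent

M(FeCr₂O₄) = 223.833 g/mol.
Fe contributes 1 × 55.845 = 55.845 g per mole.
55.845/223.833 = 0.2495 → 24.95%.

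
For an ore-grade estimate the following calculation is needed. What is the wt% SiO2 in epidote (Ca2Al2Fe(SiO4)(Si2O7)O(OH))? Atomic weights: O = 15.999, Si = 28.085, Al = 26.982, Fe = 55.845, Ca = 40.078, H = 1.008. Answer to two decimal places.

Molar mass of Ca2Al2Fe(SiO4)(Si2O7)O(OH) = 2×40.078 + 2×26.982 + 1×55.845 + 3×28.085 + 13×15.999 + 1×1.008 = 483.215 g/mol.
Each formula unit contains 3 Si, equivalent to 3/1 = 3.0000 mol SiO2.
M(SiO2) = 1×28.085 + 2×15.999 = 60.083 g/mol.
Mass of SiO2 per formula unit = 3.0000 × 60.083 = 180.249 g.
SiO2 wt% = 180.249 / 483.215 × 100 = 37.30%.

37.30 wt%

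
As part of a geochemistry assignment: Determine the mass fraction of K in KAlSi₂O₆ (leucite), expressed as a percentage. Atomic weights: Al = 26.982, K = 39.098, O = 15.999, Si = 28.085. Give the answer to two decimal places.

M(KAlSi₂O₆) = 218.244 g/mol.
K contributes 1 × 39.098 = 39.098 g per mole.
39.098/218.244 = 0.1791 → 17.91%.

17.91 wt%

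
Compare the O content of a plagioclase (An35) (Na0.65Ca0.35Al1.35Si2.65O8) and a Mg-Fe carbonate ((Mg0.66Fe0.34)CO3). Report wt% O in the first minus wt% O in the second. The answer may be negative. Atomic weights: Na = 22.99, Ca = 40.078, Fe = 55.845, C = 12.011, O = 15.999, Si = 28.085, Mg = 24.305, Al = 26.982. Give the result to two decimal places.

O in Na0.65Ca0.35Al1.35Si2.65O8: molar mass 267.814 g/mol; 8×15.999 = 127.992 g → 47.79 wt%.
O in (Mg0.66Fe0.34)CO3: molar mass 95.037 g/mol; 3×15.999 = 47.997 g → 50.50 wt%.
Difference = 47.79 − 50.50 = -2.71 percentage points.

-2.71 percentage points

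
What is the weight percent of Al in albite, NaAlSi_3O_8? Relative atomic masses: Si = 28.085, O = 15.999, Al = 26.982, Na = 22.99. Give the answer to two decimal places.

Formula mass = 1×22.99 + 1×26.982 + 3×28.085 + 8×15.999 = 262.219 g/mol, of which 26.982 g is Al.
So Al makes up 26.982/262.219 = 0.1029 of the mass, i.e. 10.29%.

10.29 mass %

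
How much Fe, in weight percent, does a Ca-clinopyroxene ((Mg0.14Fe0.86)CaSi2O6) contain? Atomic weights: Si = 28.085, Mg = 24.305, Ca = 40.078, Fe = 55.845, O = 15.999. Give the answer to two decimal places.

Molar mass of (Mg0.14Fe0.86)CaSi2O6: 0.14·24.305 + 0.86·55.845 + 1·40.078 + 2·28.085 + 6·15.999 = 243.671 g/mol.
Mass of Fe per formula unit: 0.86 × 55.845 = 48.027 g.
Weight fraction Fe = 48.027 / 243.671 = 0.1971.

19.71 weight percent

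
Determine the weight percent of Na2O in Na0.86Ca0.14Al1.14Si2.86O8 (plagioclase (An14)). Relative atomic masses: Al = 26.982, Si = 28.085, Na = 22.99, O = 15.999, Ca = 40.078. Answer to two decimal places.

Molar mass of Na0.86Ca0.14Al1.14Si2.86O8 = 0.86·22.99 + 0.14·40.078 + 1.14·26.982 + 2.86·28.085 + 8·15.999 = 264.457 g/mol.
Each formula unit contains 0.86 Na, equivalent to 0.86/2 = 0.4300 mol Na2O.
M(Na2O) = 2×22.99 + 1×15.999 = 61.979 g/mol.
Mass of Na2O per formula unit = 0.4300 × 61.979 = 26.651 g.
Na2O wt% = 26.651 / 264.457 × 100 = 10.08%.

10.08 wt%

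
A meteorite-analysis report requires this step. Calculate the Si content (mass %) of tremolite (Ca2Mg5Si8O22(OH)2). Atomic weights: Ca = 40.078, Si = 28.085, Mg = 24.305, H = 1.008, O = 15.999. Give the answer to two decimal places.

27.66 mass %

M(Ca2Mg5Si8O22(OH)2) = 812.353 g/mol.
Si contributes 8 × 28.085 = 224.680 g per mole.
224.680/812.353 = 0.2766 → 27.66%.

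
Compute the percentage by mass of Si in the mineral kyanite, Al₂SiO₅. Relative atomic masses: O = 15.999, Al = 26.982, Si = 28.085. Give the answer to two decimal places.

17.33 wt%

Molar mass of Al₂SiO₅: 2×26.982 + 1×28.085 + 5×15.999 = 162.044 g/mol.
Mass of Si per formula unit: 1 × 28.085 = 28.085 g.
Weight fraction Si = 28.085 / 162.044 = 0.1733.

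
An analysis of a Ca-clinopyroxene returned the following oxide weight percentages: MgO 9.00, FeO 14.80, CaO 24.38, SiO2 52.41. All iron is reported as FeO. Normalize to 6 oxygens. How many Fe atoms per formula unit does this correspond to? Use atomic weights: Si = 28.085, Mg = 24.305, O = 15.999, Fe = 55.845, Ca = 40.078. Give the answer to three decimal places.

MgO: 9.00/40.304 = 0.22330 mol → 0.22330 mol Mg, 0.22330 mol O.
FeO: 14.80/71.844 = 0.20600 mol → 0.20600 mol Fe, 0.20600 mol O.
CaO: 24.38/56.077 = 0.43476 mol → 0.43476 mol Ca, 0.43476 mol O.
SiO2: 52.41/60.083 = 0.87229 mol → 0.87229 mol Si, 1.74458 mol O.
Total oxygen = 2.60864 mol. Normalization factor = 6/2.60864 = 2.30005.
Fe per 6 O = 0.20600 × 2.30005 = 0.474.

0.474 Fe apfu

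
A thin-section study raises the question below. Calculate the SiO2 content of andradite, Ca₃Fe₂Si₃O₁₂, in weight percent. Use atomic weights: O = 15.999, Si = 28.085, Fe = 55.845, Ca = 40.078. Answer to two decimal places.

35.47 wt%

M(Ca₃Fe₂Si₃O₁₂) = 508.167 g/mol; M(SiO2) = 60.083 g/mol.
Moles SiO2 per formula unit = 3 Si ÷ 1 = 3.0000.
SiO2 fraction = (3.0000 × 60.083) / 508.167 = 180.249/508.167 = 0.3547.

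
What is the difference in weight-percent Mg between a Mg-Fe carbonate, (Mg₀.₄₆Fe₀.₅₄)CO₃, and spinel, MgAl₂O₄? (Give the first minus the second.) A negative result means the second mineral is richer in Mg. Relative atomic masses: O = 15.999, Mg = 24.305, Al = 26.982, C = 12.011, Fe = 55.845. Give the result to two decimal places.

First mineral: 11.180 g Mg in 101.345 g formula = 11.03 wt% Mg.
Second mineral: 24.305 g Mg in 142.265 g formula = 17.08 wt% Mg.
11.03% − 17.08% gives a difference of -6.05 percentage points.

-6.05 percentage points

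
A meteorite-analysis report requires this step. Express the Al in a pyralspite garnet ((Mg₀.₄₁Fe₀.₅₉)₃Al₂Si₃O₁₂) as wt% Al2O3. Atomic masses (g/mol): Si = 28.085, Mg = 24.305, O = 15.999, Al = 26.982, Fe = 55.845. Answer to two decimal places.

M((Mg₀.₄₁Fe₀.₅₉)₃Al₂Si₃O₁₂) = 458.948 g/mol; M(Al2O3) = 101.961 g/mol.
Moles Al2O3 per formula unit = 2 Al ÷ 2 = 1.0000.
Al2O3 fraction = (1.0000 × 101.961) / 458.948 = 101.961/458.948 = 0.2222.

22.22 wt%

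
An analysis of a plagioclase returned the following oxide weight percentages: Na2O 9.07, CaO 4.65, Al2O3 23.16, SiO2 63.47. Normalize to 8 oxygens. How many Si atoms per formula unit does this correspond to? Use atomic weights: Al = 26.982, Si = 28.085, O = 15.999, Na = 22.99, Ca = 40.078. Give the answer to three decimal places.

9.07 wt% Na2O ÷ 61.979 g/mol = 0.14634 mol, giving 0.29268 Na and 0.14634 O.
4.65 wt% CaO ÷ 56.077 g/mol = 0.08292 mol, giving 0.08292 Ca and 0.08292 O.
23.16 wt% Al2O3 ÷ 101.961 g/mol = 0.22715 mol, giving 0.45430 Al and 0.68145 O.
63.47 wt% SiO2 ÷ 60.083 g/mol = 1.05637 mol, giving 1.05637 Si and 2.11274 O.
Oxygen sums to 3.02345; scaling by 8/3.02345 = 2.64598 puts the formula on 8 O.
Si: 1.05637 × 2.64598 = 2.795 atoms per formula unit.

2.795 Si apfu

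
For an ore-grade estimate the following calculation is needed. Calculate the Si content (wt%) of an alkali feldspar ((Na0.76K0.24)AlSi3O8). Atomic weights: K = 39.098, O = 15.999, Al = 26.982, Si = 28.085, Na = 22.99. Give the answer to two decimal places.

Molar mass of (Na0.76K0.24)AlSi3O8: 0.76*22.99 + 0.24*39.098 + 1*26.982 + 3*28.085 + 8*15.999 = 266.085 g/mol.
Mass of Si per formula unit: 3 × 28.085 = 84.255 g.
Weight fraction Si = 84.255 / 266.085 = 0.3166.

31.66 wt%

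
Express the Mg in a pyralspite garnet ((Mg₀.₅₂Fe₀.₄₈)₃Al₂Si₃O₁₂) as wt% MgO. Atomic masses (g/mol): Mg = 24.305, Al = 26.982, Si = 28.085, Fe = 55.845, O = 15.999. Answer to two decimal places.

M((Mg₀.₅₂Fe₀.₄₈)₃Al₂Si₃O₁₂) = 448.540 g/mol; M(MgO) = 40.304 g/mol.
Moles MgO per formula unit = 1.56 Mg ÷ 1 = 1.5600.
MgO fraction = (1.5600 × 40.304) / 448.540 = 62.874/448.540 = 0.1402.

14.02 wt%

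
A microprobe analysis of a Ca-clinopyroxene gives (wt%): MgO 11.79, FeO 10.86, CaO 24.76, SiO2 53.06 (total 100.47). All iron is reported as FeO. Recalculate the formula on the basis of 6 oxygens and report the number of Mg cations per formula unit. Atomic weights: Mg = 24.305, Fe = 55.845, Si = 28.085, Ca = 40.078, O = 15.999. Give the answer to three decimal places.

0.662 Mg apfu

MgO: 11.79/40.304 = 0.29253 mol → 0.29253 mol Mg, 0.29253 mol O.
FeO: 10.86/71.844 = 0.15116 mol → 0.15116 mol Fe, 0.15116 mol O.
CaO: 24.76/56.077 = 0.44154 mol → 0.44154 mol Ca, 0.44154 mol O.
SiO2: 53.06/60.083 = 0.88311 mol → 0.88311 mol Si, 1.76622 mol O.
Total oxygen = 2.65145 mol. Normalization factor = 6/2.65145 = 2.26291.
Mg per 6 O = 0.29253 × 2.26291 = 0.662.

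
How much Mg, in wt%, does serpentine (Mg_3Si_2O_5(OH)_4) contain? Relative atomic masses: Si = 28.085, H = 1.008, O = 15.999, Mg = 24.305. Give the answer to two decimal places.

26.31 wt%

M(Mg_3Si_2O_5(OH)_4) = 277.108 g/mol.
Mg contributes 3 × 24.305 = 72.915 g per mole.
72.915/277.108 = 0.2631 → 26.31%.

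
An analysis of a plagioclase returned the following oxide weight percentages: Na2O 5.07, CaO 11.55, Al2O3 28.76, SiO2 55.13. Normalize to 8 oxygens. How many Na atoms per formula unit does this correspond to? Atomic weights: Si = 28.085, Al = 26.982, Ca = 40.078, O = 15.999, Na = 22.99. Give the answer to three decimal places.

Na2O: 5.07/61.979 = 0.08180 mol → 0.16360 mol Na, 0.08180 mol O.
CaO: 11.55/56.077 = 0.20597 mol → 0.20597 mol Ca, 0.20597 mol O.
Al2O3: 28.76/101.961 = 0.28207 mol → 0.56414 mol Al, 0.84621 mol O.
SiO2: 55.13/60.083 = 0.91756 mol → 0.91756 mol Si, 1.83512 mol O.
Total oxygen = 2.96910 mol. Normalization factor = 8/2.96910 = 2.69442.
Na per 8 O = 0.16360 × 2.69442 = 0.441.

0.441 Na apfu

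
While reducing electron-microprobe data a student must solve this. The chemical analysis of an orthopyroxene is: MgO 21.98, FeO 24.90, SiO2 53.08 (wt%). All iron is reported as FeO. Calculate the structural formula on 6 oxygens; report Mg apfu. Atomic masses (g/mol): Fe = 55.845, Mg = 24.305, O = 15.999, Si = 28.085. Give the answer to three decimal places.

21.98 wt% MgO ÷ 40.304 g/mol = 0.54536 mol, giving 0.54536 Mg and 0.54536 O.
24.90 wt% FeO ÷ 71.844 g/mol = 0.34658 mol, giving 0.34658 Fe and 0.34658 O.
53.08 wt% SiO2 ÷ 60.083 g/mol = 0.88344 mol, giving 0.88344 Si and 1.76688 O.
Oxygen sums to 2.65882; scaling by 6/2.65882 = 2.25664 puts the formula on 6 O.
Mg: 0.54536 × 2.25664 = 1.231 atoms per formula unit.

1.231 Mg apfu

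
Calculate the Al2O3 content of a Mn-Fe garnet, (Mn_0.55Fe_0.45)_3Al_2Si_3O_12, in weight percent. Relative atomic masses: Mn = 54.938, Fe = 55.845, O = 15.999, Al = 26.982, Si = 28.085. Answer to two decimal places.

20.55 wt%

Molar mass of (Mn_0.55Fe_0.45)_3Al_2Si_3O_12 = 1.65*54.938 + 1.35*55.845 + 2*26.982 + 3*28.085 + 12*15.999 = 496.245 g/mol.
Each formula unit contains 2 Al, equivalent to 2/2 = 1.0000 mol Al2O3.
M(Al2O3) = 2×26.982 + 3×15.999 = 101.961 g/mol.
Mass of Al2O3 per formula unit = 1.0000 × 101.961 = 101.961 g.
Al2O3 wt% = 101.961 / 496.245 × 100 = 20.55%.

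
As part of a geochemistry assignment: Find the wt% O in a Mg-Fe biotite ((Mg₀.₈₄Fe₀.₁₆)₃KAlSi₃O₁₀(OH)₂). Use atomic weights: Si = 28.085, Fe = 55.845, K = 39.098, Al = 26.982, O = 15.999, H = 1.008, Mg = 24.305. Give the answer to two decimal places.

44.40 weight percent

M((Mg₀.₈₄Fe₀.₁₆)₃KAlSi₃O₁₀(OH)₂) = 432.393 g/mol.
O contributes 12 × 15.999 = 191.988 g per mole.
191.988/432.393 = 0.4440 → 44.40%.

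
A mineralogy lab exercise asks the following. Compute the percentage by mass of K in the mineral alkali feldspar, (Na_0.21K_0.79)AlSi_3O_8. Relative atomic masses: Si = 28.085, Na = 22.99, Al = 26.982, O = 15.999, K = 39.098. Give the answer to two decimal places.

11.23 weight percent

Formula mass = 0.21·22.99 + 0.79·39.098 + 1·26.982 + 3·28.085 + 8·15.999 = 274.944 g/mol, of which 30.887 g is K.
So K makes up 30.887/274.944 = 0.1123 of the mass, i.e. 11.23%.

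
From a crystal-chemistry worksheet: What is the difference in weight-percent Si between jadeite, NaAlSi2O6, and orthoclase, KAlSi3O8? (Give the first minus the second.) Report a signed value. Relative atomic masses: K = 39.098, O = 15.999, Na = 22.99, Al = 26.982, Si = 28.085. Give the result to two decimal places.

-2.48 percentage points

First mineral: 56.170 g Si in 202.136 g formula = 27.79 wt% Si.
Second mineral: 84.255 g Si in 278.327 g formula = 30.27 wt% Si.
27.79% − 30.27% gives a difference of -2.48 percentage points.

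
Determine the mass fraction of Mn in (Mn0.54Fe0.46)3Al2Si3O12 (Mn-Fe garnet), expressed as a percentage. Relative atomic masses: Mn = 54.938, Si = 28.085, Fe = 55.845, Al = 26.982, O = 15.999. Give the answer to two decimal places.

M((Mn0.54Fe0.46)3Al2Si3O12) = 496.273 g/mol.
Mn contributes 1.62 × 54.938 = 89.000 g per mole.
89.000/496.273 = 0.1793 → 17.93%.

17.93 weight percent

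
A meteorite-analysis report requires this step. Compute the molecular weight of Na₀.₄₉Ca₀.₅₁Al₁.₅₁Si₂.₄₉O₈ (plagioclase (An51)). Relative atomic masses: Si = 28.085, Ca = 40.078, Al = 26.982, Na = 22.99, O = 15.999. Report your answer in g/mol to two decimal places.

270.37 g/mol

The formula mass is the sum 0.49*22.99 + 0.51*40.078 + 1.51*26.982 + 2.49*28.085 + 8*15.999.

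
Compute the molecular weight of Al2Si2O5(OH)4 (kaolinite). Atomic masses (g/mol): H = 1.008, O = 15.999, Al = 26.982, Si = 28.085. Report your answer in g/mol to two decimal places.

258.16 g/mol

M = 2·26.982 + 2·28.085 + 9·15.999 + 4·1.008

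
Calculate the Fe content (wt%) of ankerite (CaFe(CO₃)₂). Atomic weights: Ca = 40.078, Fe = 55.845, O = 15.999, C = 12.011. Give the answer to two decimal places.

Molar mass of CaFe(CO₃)₂: 1·40.078 + 1·55.845 + 2·12.011 + 6·15.999 = 215.939 g/mol.
Mass of Fe per formula unit: 1 × 55.845 = 55.845 g.
Weight fraction Fe = 55.845 / 215.939 = 0.2586.

25.86 wt%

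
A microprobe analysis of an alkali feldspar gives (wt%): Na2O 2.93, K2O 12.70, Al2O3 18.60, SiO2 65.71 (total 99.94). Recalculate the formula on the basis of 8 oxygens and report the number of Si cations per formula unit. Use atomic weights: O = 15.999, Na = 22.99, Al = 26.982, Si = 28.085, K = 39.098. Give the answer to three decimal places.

3.000 Si apfu

Na2O: 2.93/61.979 = 0.04727 mol → 0.09454 mol Na, 0.04727 mol O.
K2O: 12.70/94.195 = 0.13483 mol → 0.26966 mol K, 0.13483 mol O.
Al2O3: 18.60/101.961 = 0.18242 mol → 0.36484 mol Al, 0.54726 mol O.
SiO2: 65.71/60.083 = 1.09365 mol → 1.09365 mol Si, 2.18730 mol O.
Total oxygen = 2.91666 mol. Normalization factor = 8/2.91666 = 2.74286.
Si per 8 O = 1.09365 × 2.74286 = 3.000.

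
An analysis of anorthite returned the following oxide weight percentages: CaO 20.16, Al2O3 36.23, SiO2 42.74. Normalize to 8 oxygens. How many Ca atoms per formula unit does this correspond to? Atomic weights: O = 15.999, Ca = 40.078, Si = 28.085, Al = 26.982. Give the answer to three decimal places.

CaO: 20.16/56.077 = 0.35951 mol → 0.35951 mol Ca, 0.35951 mol O.
Al2O3: 36.23/101.961 = 0.35533 mol → 0.71066 mol Al, 1.06599 mol O.
SiO2: 42.74/60.083 = 0.71135 mol → 0.71135 mol Si, 1.42270 mol O.
Total oxygen = 2.84820 mol. Normalization factor = 8/2.84820 = 2.80879.
Ca per 8 O = 0.35951 × 2.80879 = 1.010.

1.010 Ca apfu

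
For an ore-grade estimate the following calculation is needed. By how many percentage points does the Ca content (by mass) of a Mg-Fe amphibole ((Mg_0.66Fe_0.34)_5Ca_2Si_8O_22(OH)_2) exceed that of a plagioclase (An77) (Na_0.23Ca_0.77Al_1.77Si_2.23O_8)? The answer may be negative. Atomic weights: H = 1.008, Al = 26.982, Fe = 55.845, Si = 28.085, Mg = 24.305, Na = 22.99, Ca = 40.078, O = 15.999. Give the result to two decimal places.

-1.98 percentage points

First mineral: 80.156 g Ca in 865.971 g formula = 9.26 wt% Ca.
Second mineral: 30.860 g Ca in 274.527 g formula = 11.24 wt% Ca.
9.26% − 11.24% gives a difference of -1.98 percentage points.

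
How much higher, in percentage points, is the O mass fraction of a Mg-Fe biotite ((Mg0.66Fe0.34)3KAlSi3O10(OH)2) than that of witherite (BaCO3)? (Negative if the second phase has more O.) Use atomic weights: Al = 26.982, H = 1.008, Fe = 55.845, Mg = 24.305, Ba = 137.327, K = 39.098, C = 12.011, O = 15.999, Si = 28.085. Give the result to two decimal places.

18.40 percentage points

O in (Mg0.66Fe0.34)3KAlSi3O10(OH)2: molar mass 449.425 g/mol; 12×15.999 = 191.988 g → 42.72 wt%.
O in BaCO3: molar mass 197.335 g/mol; 3×15.999 = 47.997 g → 24.32 wt%.
Difference = 42.72 − 24.32 = 18.40 percentage points.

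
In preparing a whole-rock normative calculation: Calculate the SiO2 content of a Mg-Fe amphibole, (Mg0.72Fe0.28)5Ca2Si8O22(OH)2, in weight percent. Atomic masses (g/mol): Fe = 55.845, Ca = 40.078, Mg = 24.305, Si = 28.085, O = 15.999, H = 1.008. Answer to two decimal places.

M((Mg0.72Fe0.28)5Ca2Si8O22(OH)2) = 856.509 g/mol; M(SiO2) = 60.083 g/mol.
Moles SiO2 per formula unit = 8 Si ÷ 1 = 8.0000.
SiO2 fraction = (8.0000 × 60.083) / 856.509 = 480.664/856.509 = 0.5612.

56.12 wt%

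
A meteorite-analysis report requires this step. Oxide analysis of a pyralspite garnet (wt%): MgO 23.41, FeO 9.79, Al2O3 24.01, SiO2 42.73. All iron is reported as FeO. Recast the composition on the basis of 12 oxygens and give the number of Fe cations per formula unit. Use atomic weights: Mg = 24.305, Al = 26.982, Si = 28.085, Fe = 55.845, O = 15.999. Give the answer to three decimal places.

0.575 Fe apfu

MgO (M=40.304): mol = 0.58084; Mg = 0.58084, O = 0.58084.
FeO (M=71.844): mol = 0.13627; Fe = 0.13627, O = 0.13627.
Al2O3 (M=101.961): mol = 0.23548; Al = 0.47096, O = 0.70644.
SiO2 (M=60.083): mol = 0.71118; Si = 0.71118, O = 1.42236.
ΣO = 2.84591; factor = 12/ΣO = 4.21658.
Fe apfu = 0.13627 × 4.21658 = 0.575.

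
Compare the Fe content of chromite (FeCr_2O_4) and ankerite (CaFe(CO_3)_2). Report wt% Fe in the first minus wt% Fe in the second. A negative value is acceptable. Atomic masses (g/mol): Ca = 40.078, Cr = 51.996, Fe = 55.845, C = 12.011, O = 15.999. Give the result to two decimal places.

-0.91 percentage points

First mineral: 55.845 g Fe in 223.833 g formula = 24.95 wt% Fe.
Second mineral: 55.845 g Fe in 215.939 g formula = 25.86 wt% Fe.
24.95% − 25.86% gives a difference of -0.91 percentage points.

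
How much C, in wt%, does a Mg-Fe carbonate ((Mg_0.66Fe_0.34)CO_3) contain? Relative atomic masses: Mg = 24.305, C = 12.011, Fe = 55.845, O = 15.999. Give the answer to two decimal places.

M((Mg_0.66Fe_0.34)CO_3) = 95.037 g/mol.
C contributes 1 × 12.011 = 12.011 g per mole.
12.011/95.037 = 0.1264 → 12.64%.

12.64 wt%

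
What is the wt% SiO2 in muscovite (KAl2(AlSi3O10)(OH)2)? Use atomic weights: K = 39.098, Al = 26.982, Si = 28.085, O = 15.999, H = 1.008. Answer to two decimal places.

M(KAl2(AlSi3O10)(OH)2) = 398.303 g/mol; M(SiO2) = 60.083 g/mol.
Moles SiO2 per formula unit = 3 Si ÷ 1 = 3.0000.
SiO2 fraction = (3.0000 × 60.083) / 398.303 = 180.249/398.303 = 0.4525.

45.25 wt%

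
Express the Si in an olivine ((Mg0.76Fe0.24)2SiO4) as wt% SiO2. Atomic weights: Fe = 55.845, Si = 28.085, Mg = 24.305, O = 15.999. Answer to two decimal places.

38.56 wt%

M((Mg0.76Fe0.24)2SiO4) = 155.830 g/mol; M(SiO2) = 60.083 g/mol.
Moles SiO2 per formula unit = 1 Si ÷ 1 = 1.0000.
SiO2 fraction = (1.0000 × 60.083) / 155.830 = 60.083/155.830 = 0.3856.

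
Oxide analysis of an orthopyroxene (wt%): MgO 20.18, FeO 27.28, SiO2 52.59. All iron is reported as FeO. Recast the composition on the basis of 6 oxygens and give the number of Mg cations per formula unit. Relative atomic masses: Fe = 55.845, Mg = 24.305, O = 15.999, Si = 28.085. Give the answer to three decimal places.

20.18 wt% MgO ÷ 40.304 g/mol = 0.50069 mol, giving 0.50069 Mg and 0.50069 O.
27.28 wt% FeO ÷ 71.844 g/mol = 0.37971 mol, giving 0.37971 Fe and 0.37971 O.
52.59 wt% SiO2 ÷ 60.083 g/mol = 0.87529 mol, giving 0.87529 Si and 1.75058 O.
Oxygen sums to 2.63098; scaling by 6/2.63098 = 2.28052 puts the formula on 6 O.
Mg: 0.50069 × 2.28052 = 1.142 atoms per formula unit.

1.142 Mg apfu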